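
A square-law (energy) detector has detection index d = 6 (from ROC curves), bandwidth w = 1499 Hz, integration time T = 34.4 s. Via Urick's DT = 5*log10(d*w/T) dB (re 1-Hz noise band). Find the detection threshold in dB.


DT = 5*log10(d*w/T) = 5*log10(6 * 1499 / 34.4) = 5*log10(261.45) = 12.09

12.09 dB


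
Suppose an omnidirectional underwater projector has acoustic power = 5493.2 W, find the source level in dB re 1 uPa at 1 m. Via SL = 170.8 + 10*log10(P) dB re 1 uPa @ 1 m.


SL = 170.8 + 10*log10(5493.2) = 170.8 + 37.4 = 208.2

208.2 dB


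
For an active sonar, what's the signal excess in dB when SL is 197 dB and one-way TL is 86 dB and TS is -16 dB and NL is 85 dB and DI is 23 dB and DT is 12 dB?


SE = SL - 2*TL + TS - NL + DI - DT = 197 - 2*86 + (-16) - 85 + 23 - 12 = -65

-65 dB


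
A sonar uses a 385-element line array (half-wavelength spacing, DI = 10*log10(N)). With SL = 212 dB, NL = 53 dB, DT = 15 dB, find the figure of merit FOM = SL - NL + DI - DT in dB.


Step 1: DI = 10*log10(385) = 25.85 dB
Step 2: FOM = SL - NL + DI - DT = 212 - 53 + 25.85 - 15 = 169.85

169.85 dB


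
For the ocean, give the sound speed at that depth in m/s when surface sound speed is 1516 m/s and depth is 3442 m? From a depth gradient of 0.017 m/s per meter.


c = 1516 + 0.017 * 3442 = 1574.514

1574.514 m/s


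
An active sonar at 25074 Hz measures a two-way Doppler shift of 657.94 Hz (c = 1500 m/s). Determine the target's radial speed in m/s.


From fd = 2*f*v/c, v = c*fd/(2*f) = 1500 * 657.94 / (2*25074) = 19.68

19.68 m/s


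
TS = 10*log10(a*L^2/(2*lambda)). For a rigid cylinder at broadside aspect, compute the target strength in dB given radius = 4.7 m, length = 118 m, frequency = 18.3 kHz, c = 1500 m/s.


56.01 dB


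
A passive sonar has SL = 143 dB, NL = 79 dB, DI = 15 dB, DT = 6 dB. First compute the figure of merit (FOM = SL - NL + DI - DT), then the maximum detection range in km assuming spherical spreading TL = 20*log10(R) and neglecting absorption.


Step 1: FOM = SL - NL + DI - DT = 143 - 79 + 15 - 6 = 73 dB
Step 2: at max range FOM = TL = 20*log10(R), so R = 10^(73/20) = 4466.84 m = 4.47 km

4.47 km


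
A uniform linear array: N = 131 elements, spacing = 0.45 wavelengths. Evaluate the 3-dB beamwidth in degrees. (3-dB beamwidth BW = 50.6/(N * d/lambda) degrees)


0.86 deg


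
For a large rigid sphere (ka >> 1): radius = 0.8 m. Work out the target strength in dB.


TS = 10*log10(0.8^2 / 4) = 10*log10(0.16) = -7.96

-7.96 dB


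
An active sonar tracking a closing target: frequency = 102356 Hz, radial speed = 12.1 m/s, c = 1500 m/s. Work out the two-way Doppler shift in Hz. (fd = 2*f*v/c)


fd = 2*f*v/c = 2 * 102356 * 12.1 / 1500 = 1651.34

1651.34 Hz


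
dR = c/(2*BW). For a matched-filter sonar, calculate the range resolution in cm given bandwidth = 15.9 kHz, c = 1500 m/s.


dR = c/(2*BW) = 1500 / (2 * 15.9e3) = 0.0472 m = 4.72 cm

4.72 cm


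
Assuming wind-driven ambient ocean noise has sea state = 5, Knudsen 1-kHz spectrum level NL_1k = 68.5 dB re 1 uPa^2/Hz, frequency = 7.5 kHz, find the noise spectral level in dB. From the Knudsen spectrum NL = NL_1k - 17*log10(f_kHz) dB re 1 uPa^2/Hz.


NL = NL_1k - 17*log10(f_kHz) = 68.5 - 17*log10(7.5) = 68.5 - (14.88) = 53.62

53.62 dB


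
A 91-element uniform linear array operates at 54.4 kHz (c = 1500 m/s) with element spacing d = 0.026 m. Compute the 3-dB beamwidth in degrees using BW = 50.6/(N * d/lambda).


Step 1: lambda = 1500/54400 = 0.02757 m
Step 2: d/lambda = 0.026/0.02757 = 0.9431
Step 3: BW = 50.6/(N * d/lambda) = 50.6/(91 * 0.9431) = 0.59

0.59 deg


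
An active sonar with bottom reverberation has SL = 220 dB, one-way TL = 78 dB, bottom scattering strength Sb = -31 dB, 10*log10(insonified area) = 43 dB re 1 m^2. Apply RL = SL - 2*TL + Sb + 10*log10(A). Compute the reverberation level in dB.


RL = SL - 2*TL + Sb + 10*log10(A) = 220 - 2*78 + (-31) + 43 = 76

76 dB


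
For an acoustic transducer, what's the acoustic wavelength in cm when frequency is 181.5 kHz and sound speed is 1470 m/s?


lambda = c/f = 1470 / 181500 = 0.0081 m = 0.81 cm

0.81 cm


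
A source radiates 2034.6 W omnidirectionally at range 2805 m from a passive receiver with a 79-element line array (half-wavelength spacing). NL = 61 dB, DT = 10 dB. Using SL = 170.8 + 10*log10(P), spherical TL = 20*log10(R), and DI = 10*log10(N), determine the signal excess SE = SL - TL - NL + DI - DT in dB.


Step 1: SL = 170.8 + 10*log10(2034.6) = 203.88 dB
Step 2: TL = 20*log10(2805) = 68.96 dB
Step 3: DI = 10*log10(79) = 18.98 dB
Step 4: SE = SL - TL - NL + DI - DT = 203.88 - 68.96 - 61 + 18.98 - 10 = 82.9

82.9 dB


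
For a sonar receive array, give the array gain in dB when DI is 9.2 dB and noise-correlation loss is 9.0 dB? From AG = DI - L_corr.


0.2 dB


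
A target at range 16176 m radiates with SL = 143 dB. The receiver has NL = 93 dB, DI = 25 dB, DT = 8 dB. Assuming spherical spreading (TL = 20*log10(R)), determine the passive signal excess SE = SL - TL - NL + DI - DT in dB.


-17.18 dB


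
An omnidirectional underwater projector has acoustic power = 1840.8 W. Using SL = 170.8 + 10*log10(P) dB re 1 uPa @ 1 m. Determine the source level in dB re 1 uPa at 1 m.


203.45 dB


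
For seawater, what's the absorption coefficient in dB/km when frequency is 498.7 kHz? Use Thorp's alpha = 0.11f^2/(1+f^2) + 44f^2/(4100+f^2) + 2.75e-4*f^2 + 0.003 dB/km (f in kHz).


f^2 = 248701.69
alpha = 0.11*248701.69/(1+248701.69) + 44*248701.69/(4100+248701.69) + 2.75e-4*248701.69 + 0.003 = 111.792

111.792 dB/km


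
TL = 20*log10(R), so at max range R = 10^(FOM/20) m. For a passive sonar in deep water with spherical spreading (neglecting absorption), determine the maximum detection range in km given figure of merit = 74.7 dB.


At max range FOM = TL, so 20*log10(R) = 74.7
R = 10^(74.7/20) = 5432.5 m = 5.43 km

5.43 km


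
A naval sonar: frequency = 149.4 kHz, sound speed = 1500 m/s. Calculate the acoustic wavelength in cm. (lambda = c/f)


lambda = c/f = 1500 / 149400 = 0.01 m = 1.0 cm

1.0 cm


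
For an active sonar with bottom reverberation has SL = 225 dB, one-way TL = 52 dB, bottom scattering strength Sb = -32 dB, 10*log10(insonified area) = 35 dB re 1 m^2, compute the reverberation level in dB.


RL = SL - 2*TL + Sb + 10*log10(A) = 225 - 2*52 + (-32) + 35 = 124

124 dB


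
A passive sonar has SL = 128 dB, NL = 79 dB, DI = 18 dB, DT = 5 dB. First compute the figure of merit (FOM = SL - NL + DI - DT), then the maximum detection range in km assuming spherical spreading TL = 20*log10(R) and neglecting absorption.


Step 1: FOM = SL - NL + DI - DT = 128 - 79 + 18 - 5 = 62 dB
Step 2: at max range FOM = TL = 20*log10(R), so R = 10^(62/20) = 1258.93 m = 1.26 km

1.26 km


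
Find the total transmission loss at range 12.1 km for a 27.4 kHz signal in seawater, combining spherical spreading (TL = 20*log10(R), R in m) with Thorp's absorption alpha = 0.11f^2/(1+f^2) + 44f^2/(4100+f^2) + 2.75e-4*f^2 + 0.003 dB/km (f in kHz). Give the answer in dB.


167.92 dB


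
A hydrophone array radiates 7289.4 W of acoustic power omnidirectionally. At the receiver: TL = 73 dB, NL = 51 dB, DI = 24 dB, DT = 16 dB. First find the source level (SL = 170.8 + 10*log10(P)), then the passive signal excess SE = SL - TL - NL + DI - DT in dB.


Step 1: SL = 170.8 + 10*log10(7289.4) = 209.43 dB
Step 2: SE = SL - TL - NL + DI - DT = 209.43 - 73 - 51 + 24 - 16 = 93.43

93.43 dB


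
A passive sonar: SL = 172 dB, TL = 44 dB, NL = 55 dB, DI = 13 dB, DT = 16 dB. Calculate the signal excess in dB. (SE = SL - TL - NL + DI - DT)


SE = SL - TL - NL + DI - DT = 172 - 44 - 55 + 13 - 16 = 70

70 dB


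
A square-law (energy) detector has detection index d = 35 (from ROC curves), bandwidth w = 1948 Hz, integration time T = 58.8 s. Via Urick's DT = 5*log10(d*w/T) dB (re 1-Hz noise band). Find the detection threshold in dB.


DT = 5*log10(d*w/T) = 5*log10(35 * 1948 / 58.8) = 5*log10(1159.52) = 15.32

15.32 dB


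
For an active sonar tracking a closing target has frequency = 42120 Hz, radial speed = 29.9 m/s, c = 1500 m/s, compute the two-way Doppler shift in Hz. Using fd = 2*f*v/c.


1679.18 Hz


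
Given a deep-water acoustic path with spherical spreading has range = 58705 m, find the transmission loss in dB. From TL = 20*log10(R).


TL = 20*log10(58705) = 95.37

95.37 dB


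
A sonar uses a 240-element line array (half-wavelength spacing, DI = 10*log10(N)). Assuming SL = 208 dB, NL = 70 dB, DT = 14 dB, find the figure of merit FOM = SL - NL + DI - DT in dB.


Step 1: DI = 10*log10(240) = 23.8 dB
Step 2: FOM = SL - NL + DI - DT = 208 - 70 + 23.8 - 14 = 147.8

147.8 dB


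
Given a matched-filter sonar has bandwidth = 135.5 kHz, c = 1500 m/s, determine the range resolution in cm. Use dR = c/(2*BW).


0.55 cm


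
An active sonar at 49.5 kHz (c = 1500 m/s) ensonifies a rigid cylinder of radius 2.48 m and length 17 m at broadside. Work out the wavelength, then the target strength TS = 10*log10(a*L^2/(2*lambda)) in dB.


Step 1: lambda = c/f = 1500/49500 = 0.0303 m
Step 2: TS = 10*log10(a*L^2/(2*lambda)) = 10*log10(2.48*17^2/(2*0.0303)) = 40.73

40.73 dB


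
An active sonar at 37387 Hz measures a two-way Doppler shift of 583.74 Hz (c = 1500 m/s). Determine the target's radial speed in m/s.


From fd = 2*f*v/c, v = c*fd/(2*f) = 1500 * 583.74 / (2*37387) = 11.71

11.71 m/s


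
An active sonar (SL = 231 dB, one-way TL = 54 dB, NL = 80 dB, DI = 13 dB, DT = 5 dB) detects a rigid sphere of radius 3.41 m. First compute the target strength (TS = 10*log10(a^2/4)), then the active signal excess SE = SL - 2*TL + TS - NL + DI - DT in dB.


Step 1: TS = 10*log10(3.41^2/4) = 4.63 dB
Step 2: SE = SL - 2*TL + TS - NL + DI - DT = 231 - 2*54 + (4.63) - 80 + 13 - 5 = 55.63

55.63 dB


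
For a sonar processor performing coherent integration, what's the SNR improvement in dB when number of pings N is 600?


Gain = 10*log10(600) = 27.78

27.78 dB


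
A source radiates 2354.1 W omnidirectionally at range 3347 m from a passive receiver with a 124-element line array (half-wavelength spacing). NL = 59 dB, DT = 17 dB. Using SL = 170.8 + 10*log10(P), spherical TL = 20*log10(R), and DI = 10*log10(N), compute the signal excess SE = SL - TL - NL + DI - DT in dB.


Step 1: SL = 170.8 + 10*log10(2354.1) = 204.52 dB
Step 2: TL = 20*log10(3347) = 70.49 dB
Step 3: DI = 10*log10(124) = 20.93 dB
Step 4: SE = SL - TL - NL + DI - DT = 204.52 - 70.49 - 59 + 20.93 - 17 = 78.96

78.96 dB


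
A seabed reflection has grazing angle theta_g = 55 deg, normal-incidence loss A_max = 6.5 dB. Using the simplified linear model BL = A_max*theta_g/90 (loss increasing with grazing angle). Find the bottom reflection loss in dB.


BL = A_max * theta_g / 90 = 6.5 * 55 / 90 = 3.97

3.97 dB


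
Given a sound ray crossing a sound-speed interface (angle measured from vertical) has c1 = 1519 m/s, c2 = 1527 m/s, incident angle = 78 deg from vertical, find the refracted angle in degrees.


79.51 deg


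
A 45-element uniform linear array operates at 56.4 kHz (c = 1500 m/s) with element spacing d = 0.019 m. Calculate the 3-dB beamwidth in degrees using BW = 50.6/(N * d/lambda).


1.57 deg


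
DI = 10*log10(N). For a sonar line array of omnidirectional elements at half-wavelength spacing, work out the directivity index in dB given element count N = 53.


17.24 dB


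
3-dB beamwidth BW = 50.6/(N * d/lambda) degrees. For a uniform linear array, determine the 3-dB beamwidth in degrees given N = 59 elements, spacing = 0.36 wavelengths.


BW = 50.6 / (59 * 0.36) = 50.6 / 21.24 = 2.38

2.38 deg


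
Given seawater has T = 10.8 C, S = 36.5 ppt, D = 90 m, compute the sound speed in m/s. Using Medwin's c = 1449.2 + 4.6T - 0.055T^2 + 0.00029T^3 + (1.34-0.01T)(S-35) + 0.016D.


1496.12 m/s


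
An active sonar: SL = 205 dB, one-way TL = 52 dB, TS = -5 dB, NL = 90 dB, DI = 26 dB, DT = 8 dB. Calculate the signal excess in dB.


SE = SL - 2*TL + TS - NL + DI - DT = 205 - 2*52 + (-5) - 90 + 26 - 8 = 24

24 dB


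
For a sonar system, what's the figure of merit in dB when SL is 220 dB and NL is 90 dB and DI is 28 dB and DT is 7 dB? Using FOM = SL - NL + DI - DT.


151 dB


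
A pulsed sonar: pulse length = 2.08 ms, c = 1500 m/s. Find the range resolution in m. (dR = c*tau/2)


dR = c*tau/2 = 1500 * 2.08e-3 / 2 = 1.56

1.56 m


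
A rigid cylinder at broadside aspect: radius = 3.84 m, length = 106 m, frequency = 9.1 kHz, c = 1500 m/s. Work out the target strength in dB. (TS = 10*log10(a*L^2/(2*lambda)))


lambda = 1500/9100 = 0.16484 m
TS = 10*log10(3.84*106^2/(2*0.16484)) = 51.17

51.17 dB


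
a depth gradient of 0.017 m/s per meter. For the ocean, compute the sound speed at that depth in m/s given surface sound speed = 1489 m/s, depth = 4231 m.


1560.927 m/s


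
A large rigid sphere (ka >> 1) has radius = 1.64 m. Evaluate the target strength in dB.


TS = 10*log10(1.64^2 / 4) = 10*log10(0.6724) = -1.72

-1.72 dB


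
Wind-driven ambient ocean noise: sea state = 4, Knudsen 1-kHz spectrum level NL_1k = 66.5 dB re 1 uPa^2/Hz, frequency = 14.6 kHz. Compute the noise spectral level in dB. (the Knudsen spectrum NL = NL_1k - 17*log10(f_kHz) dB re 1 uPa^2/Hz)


NL = NL_1k - 17*log10(f_kHz) = 66.5 - 17*log10(14.6) = 66.5 - (19.79) = 46.71

46.71 dB


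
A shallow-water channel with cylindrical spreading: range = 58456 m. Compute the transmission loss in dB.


TL = 10*log10(58456) = 47.67

47.67 dB


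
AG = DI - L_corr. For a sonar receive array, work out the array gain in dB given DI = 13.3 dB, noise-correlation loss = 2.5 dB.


AG = DI - L_corr = 13.3 - 2.5 = 10.8

10.8 dB


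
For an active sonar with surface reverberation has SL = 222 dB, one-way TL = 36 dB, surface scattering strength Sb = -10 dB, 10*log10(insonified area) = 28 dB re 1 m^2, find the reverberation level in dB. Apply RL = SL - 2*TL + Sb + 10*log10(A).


RL = SL - 2*TL + Sb + 10*log10(A) = 222 - 2*36 + (-10) + 28 = 168

168 dB


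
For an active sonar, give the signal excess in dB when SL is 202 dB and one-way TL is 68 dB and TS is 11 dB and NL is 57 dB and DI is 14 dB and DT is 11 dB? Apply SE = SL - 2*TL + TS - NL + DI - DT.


SE = SL - 2*TL + TS - NL + DI - DT = 202 - 2*68 + (11) - 57 + 14 - 11 = 23

23 dB


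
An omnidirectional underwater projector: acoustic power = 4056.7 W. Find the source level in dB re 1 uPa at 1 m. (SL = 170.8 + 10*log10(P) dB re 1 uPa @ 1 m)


206.88 dB


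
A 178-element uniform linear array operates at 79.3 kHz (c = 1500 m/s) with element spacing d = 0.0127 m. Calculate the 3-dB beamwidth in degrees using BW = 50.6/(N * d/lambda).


Step 1: lambda = 1500/79300 = 0.01892 m
Step 2: d/lambda = 0.0127/0.01892 = 0.6712
Step 3: BW = 50.6/(N * d/lambda) = 50.6/(178 * 0.6712) = 0.42

0.42 deg


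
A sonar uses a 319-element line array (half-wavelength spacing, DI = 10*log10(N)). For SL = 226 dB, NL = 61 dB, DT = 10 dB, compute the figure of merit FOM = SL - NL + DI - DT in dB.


Step 1: DI = 10*log10(319) = 25.04 dB
Step 2: FOM = SL - NL + DI - DT = 226 - 61 + 25.04 - 10 = 180.04

180.04 dB


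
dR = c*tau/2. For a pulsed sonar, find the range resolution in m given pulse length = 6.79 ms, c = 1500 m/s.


dR = c*tau/2 = 1500 * 6.79e-3 / 2 = 5.0925

5.0925 m


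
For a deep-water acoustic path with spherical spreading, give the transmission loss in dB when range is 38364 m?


91.68 dB


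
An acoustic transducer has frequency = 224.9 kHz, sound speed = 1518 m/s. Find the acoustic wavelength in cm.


0.67 cm


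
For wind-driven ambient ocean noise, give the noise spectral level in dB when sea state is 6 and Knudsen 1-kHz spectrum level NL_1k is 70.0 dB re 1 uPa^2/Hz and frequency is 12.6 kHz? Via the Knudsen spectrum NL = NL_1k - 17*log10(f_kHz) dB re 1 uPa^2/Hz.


NL = NL_1k - 17*log10(f_kHz) = 70.0 - 17*log10(12.6) = 70.0 - (18.71) = 51.29

51.29 dB


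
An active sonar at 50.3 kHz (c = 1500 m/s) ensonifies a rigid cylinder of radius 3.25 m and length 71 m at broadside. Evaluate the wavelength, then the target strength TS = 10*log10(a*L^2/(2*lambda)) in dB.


Step 1: lambda = c/f = 1500/50300 = 0.02982 m
Step 2: TS = 10*log10(a*L^2/(2*lambda)) = 10*log10(3.25*71^2/(2*0.02982)) = 54.39

54.39 dB


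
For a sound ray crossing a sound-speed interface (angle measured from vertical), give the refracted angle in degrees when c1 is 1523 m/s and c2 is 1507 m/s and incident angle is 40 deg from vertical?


sin(theta2) = (c2/c1)*sin(theta1) = (1507/1523)*sin(40 deg) = 0.63603
theta2 = arcsin(0.63603) = 39.5

39.5 deg


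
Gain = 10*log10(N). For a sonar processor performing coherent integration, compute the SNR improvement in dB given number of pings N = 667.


28.24 dB


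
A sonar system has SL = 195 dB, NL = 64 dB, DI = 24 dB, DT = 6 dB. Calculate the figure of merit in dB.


FOM = SL - NL + DI - DT = 195 - 64 + 24 - 6 = 149

149 dB


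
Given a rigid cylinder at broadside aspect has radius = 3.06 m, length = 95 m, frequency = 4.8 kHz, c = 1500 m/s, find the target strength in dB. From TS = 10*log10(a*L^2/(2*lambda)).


lambda = 1500/4800 = 0.3125 m
TS = 10*log10(3.06*95^2/(2*0.3125)) = 46.45

46.45 dB


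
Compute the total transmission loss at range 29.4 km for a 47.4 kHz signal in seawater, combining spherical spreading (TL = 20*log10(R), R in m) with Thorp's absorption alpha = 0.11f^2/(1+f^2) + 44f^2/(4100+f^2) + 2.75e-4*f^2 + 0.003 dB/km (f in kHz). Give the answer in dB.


Step 1 (Thorp): alpha = 0.11*2246.76/(1+2246.76) + 44*2246.76/(4100+2246.76) + 2.75e-4*2246.76 + 0.003 = 16.3069 dB/km
Step 2: TL_spread = 20*log10(29400) = 89.37 dB
Step 3: TL_abs = alpha*R = 16.3069 * 29.4 = 479.42 dB
Step 4: TL_total = 89.37 + 479.42 = 568.79

568.79 dB


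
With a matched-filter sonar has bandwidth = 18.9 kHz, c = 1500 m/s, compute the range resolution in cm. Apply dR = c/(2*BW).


3.97 cm


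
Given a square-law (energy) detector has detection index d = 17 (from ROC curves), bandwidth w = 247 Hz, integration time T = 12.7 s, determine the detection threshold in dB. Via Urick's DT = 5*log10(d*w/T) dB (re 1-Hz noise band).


DT = 5*log10(d*w/T) = 5*log10(17 * 247 / 12.7) = 5*log10(330.63) = 12.6

12.6 dB


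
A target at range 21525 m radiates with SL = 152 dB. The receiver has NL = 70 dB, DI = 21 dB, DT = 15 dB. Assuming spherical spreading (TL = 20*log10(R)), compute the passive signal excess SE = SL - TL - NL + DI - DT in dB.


Step 1: TL = 20*log10(21525) = 86.66 dB
Step 2: SE = 152 - 86.66 - 70 + 21 - 15 = 1.34

1.34 dB


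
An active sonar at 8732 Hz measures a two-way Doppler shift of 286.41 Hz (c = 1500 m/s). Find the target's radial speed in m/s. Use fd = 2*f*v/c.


24.6 m/s


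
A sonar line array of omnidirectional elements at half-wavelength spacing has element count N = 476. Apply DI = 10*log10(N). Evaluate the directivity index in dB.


DI = 10*log10(476) = 26.78

26.78 dB


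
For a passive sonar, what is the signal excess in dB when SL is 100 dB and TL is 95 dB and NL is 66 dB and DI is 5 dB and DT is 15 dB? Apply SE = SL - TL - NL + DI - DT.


-71 dB


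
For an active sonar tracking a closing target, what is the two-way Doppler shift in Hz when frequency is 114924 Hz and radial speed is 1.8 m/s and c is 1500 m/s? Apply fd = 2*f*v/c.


fd = 2*f*v/c = 2 * 114924 * 1.8 / 1500 = 275.82

275.82 Hz


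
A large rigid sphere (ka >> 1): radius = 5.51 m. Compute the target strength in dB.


TS = 10*log10(5.51^2 / 4) = 10*log10(7.590025) = 8.8

8.8 dB


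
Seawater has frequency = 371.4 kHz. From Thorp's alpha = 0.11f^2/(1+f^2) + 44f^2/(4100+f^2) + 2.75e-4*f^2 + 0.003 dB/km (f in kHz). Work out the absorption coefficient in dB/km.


f^2 = 137937.96
alpha = 0.11*137937.96/(1+137937.96) + 44*137937.96/(4100+137937.96) + 2.75e-4*137937.96 + 0.003 = 80.776

80.776 dB/km


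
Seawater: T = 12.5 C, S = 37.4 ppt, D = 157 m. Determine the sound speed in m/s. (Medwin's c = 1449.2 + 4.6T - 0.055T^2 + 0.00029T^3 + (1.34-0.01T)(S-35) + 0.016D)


c = 1449.2 + 4.6*12.5 - 0.055*12.5^2 + 0.00029*12.5^3 + (1.34 - 0.01*12.5)*(37.4 - 35) + 0.016*157 = 1504.1

1504.1 m/s


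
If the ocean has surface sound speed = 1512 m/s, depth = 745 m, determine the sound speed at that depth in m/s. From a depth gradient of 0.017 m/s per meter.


c = 1512 + 0.017 * 745 = 1524.665

1524.665 m/s


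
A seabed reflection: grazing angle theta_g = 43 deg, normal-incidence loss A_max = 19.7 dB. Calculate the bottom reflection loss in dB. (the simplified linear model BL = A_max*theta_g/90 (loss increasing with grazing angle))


9.41 dB


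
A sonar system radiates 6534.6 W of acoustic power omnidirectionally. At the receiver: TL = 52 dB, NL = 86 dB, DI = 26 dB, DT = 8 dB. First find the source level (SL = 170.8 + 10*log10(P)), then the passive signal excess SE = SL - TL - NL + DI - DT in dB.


Step 1: SL = 170.8 + 10*log10(6534.6) = 208.95 dB
Step 2: SE = SL - TL - NL + DI - DT = 208.95 - 52 - 86 + 26 - 8 = 88.95

88.95 dB


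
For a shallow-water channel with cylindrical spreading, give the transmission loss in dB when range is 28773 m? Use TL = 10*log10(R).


TL = 10*log10(28773) = 44.59

44.59 dB


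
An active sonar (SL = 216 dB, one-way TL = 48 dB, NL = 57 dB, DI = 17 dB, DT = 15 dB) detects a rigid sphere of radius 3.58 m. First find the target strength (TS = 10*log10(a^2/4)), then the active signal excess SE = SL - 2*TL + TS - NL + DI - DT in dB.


Step 1: TS = 10*log10(3.58^2/4) = 5.06 dB
Step 2: SE = SL - 2*TL + TS - NL + DI - DT = 216 - 2*48 + (5.06) - 57 + 17 - 15 = 70.06

70.06 dB


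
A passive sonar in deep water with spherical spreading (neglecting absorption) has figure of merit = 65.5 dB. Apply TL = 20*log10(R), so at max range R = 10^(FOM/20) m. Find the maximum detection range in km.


1.88 km


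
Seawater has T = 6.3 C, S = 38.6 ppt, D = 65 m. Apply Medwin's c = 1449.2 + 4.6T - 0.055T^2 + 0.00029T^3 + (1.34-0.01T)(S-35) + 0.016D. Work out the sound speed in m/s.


c = 1449.2 + 4.6*6.3 - 0.055*6.3^2 + 0.00029*6.3^3 + (1.34 - 0.01*6.3)*(38.6 - 35) + 0.016*65 = 1481.71

1481.71 m/s


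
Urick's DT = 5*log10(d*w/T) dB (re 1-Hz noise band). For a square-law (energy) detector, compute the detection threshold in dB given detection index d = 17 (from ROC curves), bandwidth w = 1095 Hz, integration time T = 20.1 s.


DT = 5*log10(d*w/T) = 5*log10(17 * 1095 / 20.1) = 5*log10(926.12) = 14.83

14.83 dB


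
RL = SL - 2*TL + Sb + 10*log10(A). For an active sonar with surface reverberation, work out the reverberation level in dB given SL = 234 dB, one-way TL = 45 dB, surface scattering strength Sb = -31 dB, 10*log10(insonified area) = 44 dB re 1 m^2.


RL = SL - 2*TL + Sb + 10*log10(A) = 234 - 2*45 + (-31) + 44 = 157

157 dB


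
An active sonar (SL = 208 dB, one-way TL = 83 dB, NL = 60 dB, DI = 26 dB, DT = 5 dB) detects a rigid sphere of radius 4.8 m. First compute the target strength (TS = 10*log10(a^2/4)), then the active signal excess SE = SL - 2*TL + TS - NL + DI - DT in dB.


Step 1: TS = 10*log10(4.8^2/4) = 7.6 dB
Step 2: SE = SL - 2*TL + TS - NL + DI - DT = 208 - 2*83 + (7.6) - 60 + 26 - 5 = 10.6

10.6 dB


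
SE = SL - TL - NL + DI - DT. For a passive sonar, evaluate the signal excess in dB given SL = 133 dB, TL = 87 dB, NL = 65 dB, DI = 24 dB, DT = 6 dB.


SE = SL - TL - NL + DI - DT = 133 - 87 - 65 + 24 - 6 = -1

-1 dB


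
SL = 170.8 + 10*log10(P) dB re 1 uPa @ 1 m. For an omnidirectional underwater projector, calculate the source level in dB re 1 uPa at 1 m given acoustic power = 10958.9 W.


SL = 170.8 + 10*log10(10958.9) = 170.8 + 40.4 = 211.2

211.2 dB


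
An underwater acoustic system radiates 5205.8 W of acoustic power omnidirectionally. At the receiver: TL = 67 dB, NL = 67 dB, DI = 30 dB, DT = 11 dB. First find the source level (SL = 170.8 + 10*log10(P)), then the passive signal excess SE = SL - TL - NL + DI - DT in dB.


Step 1: SL = 170.8 + 10*log10(5205.8) = 207.96 dB
Step 2: SE = SL - TL - NL + DI - DT = 207.96 - 67 - 67 + 30 - 11 = 92.96

92.96 dB


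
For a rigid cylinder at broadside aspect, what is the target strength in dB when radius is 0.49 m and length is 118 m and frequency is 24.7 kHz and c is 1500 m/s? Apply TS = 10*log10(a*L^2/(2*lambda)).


lambda = 1500/24700 = 0.06073 m
TS = 10*log10(0.49*118^2/(2*0.06073)) = 47.5

47.5 dB


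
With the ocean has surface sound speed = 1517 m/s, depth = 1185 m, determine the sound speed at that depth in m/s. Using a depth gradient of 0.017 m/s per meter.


1537.145 m/s


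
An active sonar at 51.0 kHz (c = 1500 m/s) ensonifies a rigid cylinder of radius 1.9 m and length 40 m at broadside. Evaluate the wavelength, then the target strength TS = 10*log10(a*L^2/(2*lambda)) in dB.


Step 1: lambda = c/f = 1500/51000 = 0.02941 m
Step 2: TS = 10*log10(a*L^2/(2*lambda)) = 10*log10(1.9*40^2/(2*0.02941)) = 47.13

47.13 dB


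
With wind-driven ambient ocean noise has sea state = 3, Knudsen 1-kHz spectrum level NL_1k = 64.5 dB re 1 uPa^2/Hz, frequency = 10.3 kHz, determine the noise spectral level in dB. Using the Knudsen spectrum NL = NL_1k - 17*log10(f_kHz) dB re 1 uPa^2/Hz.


47.28 dB


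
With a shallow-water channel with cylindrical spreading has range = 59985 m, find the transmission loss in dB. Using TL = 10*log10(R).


47.78 dB


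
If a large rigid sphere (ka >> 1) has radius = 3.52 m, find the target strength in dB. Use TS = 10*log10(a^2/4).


TS = 10*log10(3.52^2 / 4) = 10*log10(3.0976) = 4.91

4.91 dB


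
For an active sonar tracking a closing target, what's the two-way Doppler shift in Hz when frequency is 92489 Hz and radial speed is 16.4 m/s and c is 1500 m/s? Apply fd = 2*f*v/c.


fd = 2*f*v/c = 2 * 92489 * 16.4 / 1500 = 2022.43

2022.43 Hz


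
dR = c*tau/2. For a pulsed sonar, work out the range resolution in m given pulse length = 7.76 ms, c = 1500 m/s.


dR = c*tau/2 = 1500 * 7.76e-3 / 2 = 5.82

5.82 m


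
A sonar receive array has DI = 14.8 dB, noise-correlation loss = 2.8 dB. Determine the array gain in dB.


AG = DI - L_corr = 14.8 - 2.8 = 12.0

12.0 dB


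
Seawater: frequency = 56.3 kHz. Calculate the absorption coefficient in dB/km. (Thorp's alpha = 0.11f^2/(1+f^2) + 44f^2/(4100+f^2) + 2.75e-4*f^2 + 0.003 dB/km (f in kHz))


f^2 = 3169.69
alpha = 0.11*3169.69/(1+3169.69) + 44*3169.69/(4100+3169.69) + 2.75e-4*3169.69 + 0.003 = 20.169

20.169 dB/km


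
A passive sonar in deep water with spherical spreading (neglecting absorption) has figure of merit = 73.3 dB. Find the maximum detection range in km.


At max range FOM = TL, so 20*log10(R) = 73.3
R = 10^(73.3/20) = 4623.81 m = 4.62 km

4.62 km


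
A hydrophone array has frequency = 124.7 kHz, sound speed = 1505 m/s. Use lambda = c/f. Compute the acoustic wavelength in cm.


lambda = c/f = 1505 / 124700 = 0.0121 m = 1.21 cm

1.21 cm


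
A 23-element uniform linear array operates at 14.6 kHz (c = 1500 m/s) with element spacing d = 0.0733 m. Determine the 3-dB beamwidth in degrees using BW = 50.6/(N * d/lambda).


Step 1: lambda = 1500/14600 = 0.10274 m
Step 2: d/lambda = 0.0733/0.10274 = 0.7135
Step 3: BW = 50.6/(N * d/lambda) = 50.6/(23 * 0.7135) = 3.08

3.08 deg


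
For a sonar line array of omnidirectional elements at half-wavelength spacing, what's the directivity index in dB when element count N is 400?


26.02 dB


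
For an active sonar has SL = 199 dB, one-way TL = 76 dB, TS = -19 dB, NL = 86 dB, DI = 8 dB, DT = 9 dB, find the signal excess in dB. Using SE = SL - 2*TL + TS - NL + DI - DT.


SE = SL - 2*TL + TS - NL + DI - DT = 199 - 2*76 + (-19) - 86 + 8 - 9 = -59

-59 dB


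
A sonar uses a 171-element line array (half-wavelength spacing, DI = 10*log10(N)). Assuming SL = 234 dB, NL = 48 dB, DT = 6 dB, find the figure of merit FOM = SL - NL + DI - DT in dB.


Step 1: DI = 10*log10(171) = 22.33 dB
Step 2: FOM = SL - NL + DI - DT = 234 - 48 + 22.33 - 6 = 202.33

202.33 dB


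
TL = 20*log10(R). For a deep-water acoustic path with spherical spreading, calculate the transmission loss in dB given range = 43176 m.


TL = 20*log10(43176) = 92.7

92.7 dB


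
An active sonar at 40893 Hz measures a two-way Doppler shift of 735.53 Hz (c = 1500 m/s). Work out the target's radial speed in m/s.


From fd = 2*f*v/c, v = c*fd/(2*f) = 1500 * 735.53 / (2*40893) = 13.49

13.49 m/s


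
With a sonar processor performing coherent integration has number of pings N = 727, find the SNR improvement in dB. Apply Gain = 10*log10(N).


28.62 dB


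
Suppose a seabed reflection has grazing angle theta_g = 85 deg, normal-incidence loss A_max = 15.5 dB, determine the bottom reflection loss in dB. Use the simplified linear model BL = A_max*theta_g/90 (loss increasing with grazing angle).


BL = A_max * theta_g / 90 = 15.5 * 85 / 90 = 14.64

14.64 dB


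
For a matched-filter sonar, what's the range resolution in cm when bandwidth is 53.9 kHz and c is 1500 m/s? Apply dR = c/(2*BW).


dR = c/(2*BW) = 1500 / (2 * 53.9e3) = 0.0139 m = 1.39 cm

1.39 cm


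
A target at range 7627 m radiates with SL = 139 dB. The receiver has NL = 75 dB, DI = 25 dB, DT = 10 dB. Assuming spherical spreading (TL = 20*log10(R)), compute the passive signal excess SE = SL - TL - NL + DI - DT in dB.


Step 1: TL = 20*log10(7627) = 77.65 dB
Step 2: SE = 139 - 77.65 - 75 + 25 - 10 = 1.35

1.35 dB


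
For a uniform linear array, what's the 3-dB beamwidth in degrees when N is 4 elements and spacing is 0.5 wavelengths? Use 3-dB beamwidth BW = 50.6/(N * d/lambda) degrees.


BW = 50.6 / (4 * 0.5) = 50.6 / 2.0 = 25.3

25.3 deg


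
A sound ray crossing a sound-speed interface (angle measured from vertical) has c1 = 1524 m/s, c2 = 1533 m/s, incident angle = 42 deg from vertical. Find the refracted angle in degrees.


sin(theta2) = (c2/c1)*sin(theta1) = (1533/1524)*sin(42 deg) = 0.67308
theta2 = arcsin(0.67308) = 42.31

42.31 deg


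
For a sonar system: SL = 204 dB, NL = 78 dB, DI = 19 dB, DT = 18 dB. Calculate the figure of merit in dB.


FOM = SL - NL + DI - DT = 204 - 78 + 19 - 18 = 127

127 dB


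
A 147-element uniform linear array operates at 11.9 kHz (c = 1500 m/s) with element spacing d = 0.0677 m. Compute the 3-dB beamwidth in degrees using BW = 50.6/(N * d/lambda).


Step 1: lambda = 1500/11900 = 0.12605 m
Step 2: d/lambda = 0.0677/0.12605 = 0.5371
Step 3: BW = 50.6/(N * d/lambda) = 50.6/(147 * 0.5371) = 0.64

0.64 deg


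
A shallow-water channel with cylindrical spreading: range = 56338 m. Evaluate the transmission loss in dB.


TL = 10*log10(56338) = 47.51

47.51 dB


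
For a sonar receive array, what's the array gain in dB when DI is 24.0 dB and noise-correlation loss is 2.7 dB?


AG = DI - L_corr = 24.0 - 2.7 = 21.3

21.3 dB


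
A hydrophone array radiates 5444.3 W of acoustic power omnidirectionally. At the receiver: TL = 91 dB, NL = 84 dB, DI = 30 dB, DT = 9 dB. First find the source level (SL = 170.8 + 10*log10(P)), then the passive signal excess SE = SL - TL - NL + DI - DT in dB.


Step 1: SL = 170.8 + 10*log10(5444.3) = 208.16 dB
Step 2: SE = SL - TL - NL + DI - DT = 208.16 - 91 - 84 + 30 - 9 = 54.16

54.16 dB


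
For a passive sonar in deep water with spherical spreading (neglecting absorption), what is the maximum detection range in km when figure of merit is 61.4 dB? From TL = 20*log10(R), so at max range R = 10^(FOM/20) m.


At max range FOM = TL, so 20*log10(R) = 61.4
R = 10^(61.4/20) = 1174.9 m = 1.17 km

1.17 km


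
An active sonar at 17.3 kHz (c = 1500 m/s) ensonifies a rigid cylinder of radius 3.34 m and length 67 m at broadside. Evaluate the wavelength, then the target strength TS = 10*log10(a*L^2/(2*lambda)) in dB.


Step 1: lambda = c/f = 1500/17300 = 0.08671 m
Step 2: TS = 10*log10(a*L^2/(2*lambda)) = 10*log10(3.34*67^2/(2*0.08671)) = 49.37

49.37 dB


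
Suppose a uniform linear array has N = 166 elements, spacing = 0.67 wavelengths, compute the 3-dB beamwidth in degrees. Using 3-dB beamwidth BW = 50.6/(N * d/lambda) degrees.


BW = 50.6 / (166 * 0.67) = 50.6 / 111.22 = 0.45

0.45 deg


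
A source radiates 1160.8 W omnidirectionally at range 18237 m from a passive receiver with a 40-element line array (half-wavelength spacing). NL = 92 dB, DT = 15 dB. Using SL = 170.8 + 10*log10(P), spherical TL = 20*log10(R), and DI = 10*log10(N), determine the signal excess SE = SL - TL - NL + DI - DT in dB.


25.25 dB


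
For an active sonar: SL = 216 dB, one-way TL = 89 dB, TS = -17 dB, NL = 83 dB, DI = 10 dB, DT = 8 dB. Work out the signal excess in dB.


-60 dB


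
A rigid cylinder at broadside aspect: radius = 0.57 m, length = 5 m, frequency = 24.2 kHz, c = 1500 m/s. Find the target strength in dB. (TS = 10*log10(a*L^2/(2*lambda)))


lambda = 1500/24200 = 0.06198 m
TS = 10*log10(0.57*5^2/(2*0.06198)) = 20.61

20.61 dB


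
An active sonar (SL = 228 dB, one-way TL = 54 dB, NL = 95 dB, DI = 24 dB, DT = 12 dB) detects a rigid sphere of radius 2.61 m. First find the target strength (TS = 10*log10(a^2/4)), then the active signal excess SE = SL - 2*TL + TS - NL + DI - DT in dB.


Step 1: TS = 10*log10(2.61^2/4) = 2.31 dB
Step 2: SE = SL - 2*TL + TS - NL + DI - DT = 228 - 2*54 + (2.31) - 95 + 24 - 12 = 39.31

39.31 dB


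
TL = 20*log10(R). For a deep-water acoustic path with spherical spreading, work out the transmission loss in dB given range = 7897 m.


TL = 20*log10(7897) = 77.95

77.95 dB


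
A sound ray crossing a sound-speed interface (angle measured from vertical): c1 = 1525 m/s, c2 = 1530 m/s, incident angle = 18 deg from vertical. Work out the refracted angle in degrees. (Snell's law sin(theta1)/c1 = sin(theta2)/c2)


18.06 deg


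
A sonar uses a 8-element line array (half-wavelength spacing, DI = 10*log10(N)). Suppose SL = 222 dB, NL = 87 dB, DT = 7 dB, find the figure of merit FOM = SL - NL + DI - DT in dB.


Step 1: DI = 10*log10(8) = 9.03 dB
Step 2: FOM = SL - NL + DI - DT = 222 - 87 + 9.03 - 7 = 137.03

137.03 dB


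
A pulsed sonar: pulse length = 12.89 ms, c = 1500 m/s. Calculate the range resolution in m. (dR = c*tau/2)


dR = c*tau/2 = 1500 * 12.89e-3 / 2 = 9.6675

9.6675 m


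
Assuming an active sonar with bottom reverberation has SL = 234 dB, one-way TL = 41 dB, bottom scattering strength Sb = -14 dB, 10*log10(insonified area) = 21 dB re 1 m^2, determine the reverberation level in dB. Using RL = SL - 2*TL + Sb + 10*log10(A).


159 dB


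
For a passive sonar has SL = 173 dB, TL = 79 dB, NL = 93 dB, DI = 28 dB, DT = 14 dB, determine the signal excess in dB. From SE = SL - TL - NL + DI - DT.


SE = SL - TL - NL + DI - DT = 173 - 79 - 93 + 28 - 14 = 15

15 dB


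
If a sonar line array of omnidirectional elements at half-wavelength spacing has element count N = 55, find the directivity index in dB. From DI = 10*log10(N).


DI = 10*log10(55) = 17.4

17.4 dB


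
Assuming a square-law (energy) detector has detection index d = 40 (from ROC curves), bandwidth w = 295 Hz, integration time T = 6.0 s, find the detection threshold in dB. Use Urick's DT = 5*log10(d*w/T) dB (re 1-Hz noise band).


16.47 dB


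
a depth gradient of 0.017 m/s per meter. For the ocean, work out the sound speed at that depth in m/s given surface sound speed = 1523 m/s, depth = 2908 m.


c = 1523 + 0.017 * 2908 = 1572.436

1572.436 m/s


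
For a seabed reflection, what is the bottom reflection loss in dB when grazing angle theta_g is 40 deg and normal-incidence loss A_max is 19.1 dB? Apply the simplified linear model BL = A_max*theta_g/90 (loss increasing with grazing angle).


BL = A_max * theta_g / 90 = 19.1 * 40 / 90 = 8.49

8.49 dB


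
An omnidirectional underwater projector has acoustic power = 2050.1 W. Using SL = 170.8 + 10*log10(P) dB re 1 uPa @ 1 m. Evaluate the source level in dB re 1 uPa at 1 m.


SL = 170.8 + 10*log10(2050.1) = 170.8 + 33.12 = 203.92

203.92 dB


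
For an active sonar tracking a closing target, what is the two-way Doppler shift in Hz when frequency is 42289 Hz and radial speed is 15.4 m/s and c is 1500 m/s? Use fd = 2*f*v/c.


fd = 2*f*v/c = 2 * 42289 * 15.4 / 1500 = 868.33

868.33 Hz


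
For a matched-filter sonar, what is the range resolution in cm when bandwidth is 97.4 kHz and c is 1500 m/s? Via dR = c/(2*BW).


0.77 cm


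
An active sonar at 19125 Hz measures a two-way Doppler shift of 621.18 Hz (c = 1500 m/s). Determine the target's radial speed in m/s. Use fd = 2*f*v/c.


24.36 m/s


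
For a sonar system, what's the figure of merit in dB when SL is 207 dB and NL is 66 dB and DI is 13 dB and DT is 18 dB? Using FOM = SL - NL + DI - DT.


FOM = SL - NL + DI - DT = 207 - 66 + 13 - 18 = 136

136 dB


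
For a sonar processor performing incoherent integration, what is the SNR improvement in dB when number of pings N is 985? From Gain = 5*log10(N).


Gain = 5*log10(985) = 14.97

14.97 dB


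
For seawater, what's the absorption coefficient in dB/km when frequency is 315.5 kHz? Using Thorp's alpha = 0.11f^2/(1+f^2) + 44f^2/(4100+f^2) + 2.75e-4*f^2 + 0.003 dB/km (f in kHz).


69.746 dB/km


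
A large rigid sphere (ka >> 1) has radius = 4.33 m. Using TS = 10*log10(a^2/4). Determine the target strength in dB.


6.71 dB


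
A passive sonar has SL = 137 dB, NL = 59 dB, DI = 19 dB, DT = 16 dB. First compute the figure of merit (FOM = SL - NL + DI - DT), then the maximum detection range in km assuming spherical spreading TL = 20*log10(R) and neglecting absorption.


Step 1: FOM = SL - NL + DI - DT = 137 - 59 + 19 - 16 = 81 dB
Step 2: at max range FOM = TL = 20*log10(R), so R = 10^(81/20) = 11220.18 m = 11.22 km

11.22 km


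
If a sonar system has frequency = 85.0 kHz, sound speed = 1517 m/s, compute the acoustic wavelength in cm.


lambda = c/f = 1517 / 85000 = 0.0178 m = 1.78 cm

1.78 cm


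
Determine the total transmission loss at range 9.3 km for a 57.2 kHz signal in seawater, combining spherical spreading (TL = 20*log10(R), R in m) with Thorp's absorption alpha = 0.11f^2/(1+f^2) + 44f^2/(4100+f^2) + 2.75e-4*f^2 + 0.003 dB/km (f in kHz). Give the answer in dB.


Step 1 (Thorp): alpha = 0.11*3271.84/(1+3271.84) + 44*3271.84/(4100+3271.84) + 2.75e-4*3271.84 + 0.003 = 20.5412 dB/km
Step 2: TL_spread = 20*log10(9300) = 79.37 dB
Step 3: TL_abs = alpha*R = 20.5412 * 9.3 = 191.03 dB
Step 4: TL_total = 79.37 + 191.03 = 270.4

270.4 dB


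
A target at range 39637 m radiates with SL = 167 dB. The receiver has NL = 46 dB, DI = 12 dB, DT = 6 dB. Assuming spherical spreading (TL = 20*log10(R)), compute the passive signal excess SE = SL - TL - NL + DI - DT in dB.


35.04 dB


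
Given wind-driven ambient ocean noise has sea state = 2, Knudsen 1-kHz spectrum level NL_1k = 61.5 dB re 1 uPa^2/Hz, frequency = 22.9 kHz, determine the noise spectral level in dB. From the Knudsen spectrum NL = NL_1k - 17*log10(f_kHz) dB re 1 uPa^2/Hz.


NL = NL_1k - 17*log10(f_kHz) = 61.5 - 17*log10(22.9) = 61.5 - (23.12) = 38.38

38.38 dB


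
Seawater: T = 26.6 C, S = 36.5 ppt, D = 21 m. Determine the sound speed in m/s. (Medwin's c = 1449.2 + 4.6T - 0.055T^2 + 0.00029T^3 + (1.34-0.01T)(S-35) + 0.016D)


c = 1449.2 + 4.6*26.6 - 0.055*26.6^2 + 0.00029*26.6^3 + (1.34 - 0.01*26.6)*(36.5 - 35) + 0.016*21 = 1540.05

1540.05 m/s


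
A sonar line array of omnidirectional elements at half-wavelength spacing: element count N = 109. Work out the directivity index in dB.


DI = 10*log10(109) = 20.37

20.37 dB


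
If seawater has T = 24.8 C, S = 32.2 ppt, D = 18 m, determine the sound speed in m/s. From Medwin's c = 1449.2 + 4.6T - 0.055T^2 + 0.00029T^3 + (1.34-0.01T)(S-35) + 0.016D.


c = 1449.2 + 4.6*24.8 - 0.055*24.8^2 + 0.00029*24.8^3 + (1.34 - 0.01*24.8)*(32.2 - 35) + 0.016*18 = 1531.11

1531.11 m/s
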